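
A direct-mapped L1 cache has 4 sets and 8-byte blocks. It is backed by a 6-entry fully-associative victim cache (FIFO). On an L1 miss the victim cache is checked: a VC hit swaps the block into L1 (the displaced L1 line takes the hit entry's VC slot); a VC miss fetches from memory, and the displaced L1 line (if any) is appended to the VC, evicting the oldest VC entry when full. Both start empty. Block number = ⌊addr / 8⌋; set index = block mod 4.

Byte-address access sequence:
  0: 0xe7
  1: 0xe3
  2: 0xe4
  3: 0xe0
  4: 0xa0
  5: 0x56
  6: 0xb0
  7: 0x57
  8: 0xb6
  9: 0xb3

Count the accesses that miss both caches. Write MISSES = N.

#0 0xe7→b28/s0 MISS; vc=[]
#1 0xe3→b28/s0 L1-HIT; vc=[]
#2 0xe4→b28/s0 L1-HIT; vc=[]
#3 0xe0→b28/s0 L1-HIT; vc=[]
#4 0xa0→b20/s0 MISS; vc=[28]
#5 0x56→b10/s2 MISS; vc=[28]
#6 0xb0→b22/s2 MISS; vc=[28,10]
#7 0x57→b10/s2 VC-HIT; vc=[28,22]
#8 0xb6→b22/s2 VC-HIT; vc=[28,10]
#9 0xb3→b22/s2 L1-HIT; vc=[28,10]

MISSES = 4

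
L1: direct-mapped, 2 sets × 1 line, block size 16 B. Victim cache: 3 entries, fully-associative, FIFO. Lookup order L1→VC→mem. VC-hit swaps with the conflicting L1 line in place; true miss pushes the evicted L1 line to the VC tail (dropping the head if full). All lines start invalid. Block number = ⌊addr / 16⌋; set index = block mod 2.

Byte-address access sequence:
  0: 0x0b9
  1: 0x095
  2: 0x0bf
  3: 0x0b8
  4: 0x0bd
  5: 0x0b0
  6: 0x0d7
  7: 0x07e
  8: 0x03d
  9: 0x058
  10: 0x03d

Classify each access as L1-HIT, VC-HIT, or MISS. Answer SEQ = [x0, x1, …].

SEQ = [MISS, MISS, VC-HIT, L1-HIT, L1-HIT, L1-HIT, MISS, MISS, MISS, MISS, VC-HIT]

#0 0xb9→b11/s1 MISS; vc=[]
#1 0x95→b9/s1 MISS; vc=[11]
#2 0xbf→b11/s1 VC-HIT; vc=[9]
#3 0xb8→b11/s1 L1-HIT; vc=[9]
#4 0xbd→b11/s1 L1-HIT; vc=[9]
#5 0xb0→b11/s1 L1-HIT; vc=[9]
#6 0xd7→b13/s1 MISS; vc=[9,11]
#7 0x7e→b7/s1 MISS; vc=[9,11,13]
#8 0x3d→b3/s1 MISS; vc=[11,13,7]
#9 0x58→b5/s1 MISS; vc=[13,7,3]
#10 0x3d→b3/s1 VC-HIT; vc=[13,7,5]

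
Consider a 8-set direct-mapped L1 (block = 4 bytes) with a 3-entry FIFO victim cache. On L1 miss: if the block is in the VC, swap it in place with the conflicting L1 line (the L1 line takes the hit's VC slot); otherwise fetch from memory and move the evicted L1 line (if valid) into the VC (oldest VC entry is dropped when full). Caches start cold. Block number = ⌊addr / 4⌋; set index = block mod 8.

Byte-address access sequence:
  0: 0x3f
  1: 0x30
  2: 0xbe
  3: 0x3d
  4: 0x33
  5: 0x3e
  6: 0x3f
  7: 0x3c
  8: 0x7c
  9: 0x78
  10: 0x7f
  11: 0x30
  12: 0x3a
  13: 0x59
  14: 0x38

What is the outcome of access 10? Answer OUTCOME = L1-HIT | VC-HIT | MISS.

OUTCOME = L1-HIT

#0 0x3f→b15/s7 MISS; vc=[]
#1 0x30→b12/s4 MISS; vc=[]
#2 0xbe→b47/s7 MISS; vc=[15]
#3 0x3d→b15/s7 VC-HIT; vc=[47]
#4 0x33→b12/s4 L1-HIT; vc=[47]
#5 0x3e→b15/s7 L1-HIT; vc=[47]
#6 0x3f→b15/s7 L1-HIT; vc=[47]
#7 0x3c→b15/s7 L1-HIT; vc=[47]
#8 0x7c→b31/s7 MISS; vc=[47,15]
#9 0x78→b30/s6 MISS; vc=[47,15]
#10 0x7f→b31/s7 L1-HIT; vc=[47,15]
#11 0x30→b12/s4 L1-HIT; vc=[47,15]
#12 0x3a→b14/s6 MISS; vc=[47,15,30]
#13 0x59→b22/s6 MISS; vc=[15,30,14]
#14 0x38→b14/s6 VC-HIT; vc=[15,30,22]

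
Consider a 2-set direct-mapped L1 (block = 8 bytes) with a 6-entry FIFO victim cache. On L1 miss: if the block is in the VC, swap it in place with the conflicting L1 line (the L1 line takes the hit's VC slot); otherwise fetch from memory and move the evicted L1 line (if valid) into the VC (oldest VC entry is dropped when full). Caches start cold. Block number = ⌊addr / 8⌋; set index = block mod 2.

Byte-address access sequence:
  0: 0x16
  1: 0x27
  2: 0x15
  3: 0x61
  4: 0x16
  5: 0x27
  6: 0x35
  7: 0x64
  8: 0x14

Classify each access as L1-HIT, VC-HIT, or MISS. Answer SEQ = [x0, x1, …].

0: 0x16 (blk 2, set 0) → MISS  vc=[]
1: 0x27 (blk 4, set 0) → MISS  vc=[2]
2: 0x15 (blk 2, set 0) → VC-HIT  vc=[4]
3: 0x61 (blk 12, set 0) → MISS  vc=[4, 2]
4: 0x16 (blk 2, set 0) → VC-HIT  vc=[4, 12]
5: 0x27 (blk 4, set 0) → VC-HIT  vc=[2, 12]
6: 0x35 (blk 6, set 0) → MISS  vc=[2, 12, 4]
7: 0x64 (blk 12, set 0) → VC-HIT  vc=[2, 6, 4]
8: 0x14 (blk 2, set 0) → VC-HIT  vc=[12, 6, 4]

SEQ = [MISS, MISS, VC-HIT, MISS, VC-HIT, VC-HIT, MISS, VC-HIT, VC-HIT]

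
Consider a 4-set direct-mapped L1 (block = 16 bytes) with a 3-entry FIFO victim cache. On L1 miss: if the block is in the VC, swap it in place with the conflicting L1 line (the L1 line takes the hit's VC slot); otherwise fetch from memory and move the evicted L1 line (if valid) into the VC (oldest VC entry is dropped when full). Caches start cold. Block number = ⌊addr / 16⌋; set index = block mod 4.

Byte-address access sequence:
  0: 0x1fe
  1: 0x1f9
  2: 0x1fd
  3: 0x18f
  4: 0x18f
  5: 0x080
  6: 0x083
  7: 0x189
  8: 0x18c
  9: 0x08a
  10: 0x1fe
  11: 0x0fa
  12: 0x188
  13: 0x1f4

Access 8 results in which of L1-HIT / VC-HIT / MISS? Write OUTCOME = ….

OUTCOME = L1-HIT

#0 0x1fe→b31/s3 MISS; vc=[]
#1 0x1f9→b31/s3 L1-HIT; vc=[]
#2 0x1fd→b31/s3 L1-HIT; vc=[]
#3 0x18f→b24/s0 MISS; vc=[]
#4 0x18f→b24/s0 L1-HIT; vc=[]
#5 0x80→b8/s0 MISS; vc=[24]
#6 0x83→b8/s0 L1-HIT; vc=[24]
#7 0x189→b24/s0 VC-HIT; vc=[8]
#8 0x18c→b24/s0 L1-HIT; vc=[8]
#9 0x8a→b8/s0 VC-HIT; vc=[24]
#10 0x1fe→b31/s3 L1-HIT; vc=[24]
#11 0xfa→b15/s3 MISS; vc=[24,31]
#12 0x188→b24/s0 VC-HIT; vc=[8,31]
#13 0x1f4→b31/s3 VC-HIT; vc=[8,15]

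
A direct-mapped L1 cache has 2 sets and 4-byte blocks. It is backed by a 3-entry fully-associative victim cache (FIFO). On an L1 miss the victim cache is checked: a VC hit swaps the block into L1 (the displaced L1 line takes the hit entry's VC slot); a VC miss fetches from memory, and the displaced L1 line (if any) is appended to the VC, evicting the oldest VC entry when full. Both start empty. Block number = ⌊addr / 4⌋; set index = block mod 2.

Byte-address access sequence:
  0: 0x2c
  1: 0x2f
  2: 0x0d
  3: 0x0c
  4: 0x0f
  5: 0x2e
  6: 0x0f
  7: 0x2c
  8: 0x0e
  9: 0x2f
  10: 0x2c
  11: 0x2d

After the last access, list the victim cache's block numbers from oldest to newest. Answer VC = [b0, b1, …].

0: 0x2c (blk 11, set 1) → MISS  vc=[]
1: 0x2f (blk 11, set 1) → L1-HIT  vc=[]
2: 0xd (blk 3, set 1) → MISS  vc=[11]
3: 0xc (blk 3, set 1) → L1-HIT  vc=[11]
4: 0xf (blk 3, set 1) → L1-HIT  vc=[11]
5: 0x2e (blk 11, set 1) → VC-HIT  vc=[3]
6: 0xf (blk 3, set 1) → VC-HIT  vc=[11]
7: 0x2c (blk 11, set 1) → VC-HIT  vc=[3]
8: 0xe (blk 3, set 1) → VC-HIT  vc=[11]
9: 0x2f (blk 11, set 1) → VC-HIT  vc=[3]
10: 0x2c (blk 11, set 1) → L1-HIT  vc=[3]
11: 0x2d (blk 11, set 1) → L1-HIT  vc=[3]

VC = [3]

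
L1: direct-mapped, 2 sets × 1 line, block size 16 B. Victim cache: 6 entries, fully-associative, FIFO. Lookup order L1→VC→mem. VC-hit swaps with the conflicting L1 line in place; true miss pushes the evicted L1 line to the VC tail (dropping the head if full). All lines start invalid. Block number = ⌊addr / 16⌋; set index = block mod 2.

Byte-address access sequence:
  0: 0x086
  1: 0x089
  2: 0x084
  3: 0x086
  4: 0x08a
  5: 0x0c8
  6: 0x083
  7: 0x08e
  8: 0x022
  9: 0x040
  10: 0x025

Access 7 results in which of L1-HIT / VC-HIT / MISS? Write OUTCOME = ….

OUTCOME = L1-HIT

0: 0x86 (blk 8, set 0) → MISS  vc=[]
1: 0x89 (blk 8, set 0) → L1-HIT  vc=[]
2: 0x84 (blk 8, set 0) → L1-HIT  vc=[]
3: 0x86 (blk 8, set 0) → L1-HIT  vc=[]
4: 0x8a (blk 8, set 0) → L1-HIT  vc=[]
5: 0xc8 (blk 12, set 0) → MISS  vc=[8]
6: 0x83 (blk 8, set 0) → VC-HIT  vc=[12]
7: 0x8e (blk 8, set 0) → L1-HIT  vc=[12]
8: 0x22 (blk 2, set 0) → MISS  vc=[12, 8]
9: 0x40 (blk 4, set 0) → MISS  vc=[12, 8, 2]
10: 0x25 (blk 2, set 0) → VC-HIT  vc=[12, 8, 4]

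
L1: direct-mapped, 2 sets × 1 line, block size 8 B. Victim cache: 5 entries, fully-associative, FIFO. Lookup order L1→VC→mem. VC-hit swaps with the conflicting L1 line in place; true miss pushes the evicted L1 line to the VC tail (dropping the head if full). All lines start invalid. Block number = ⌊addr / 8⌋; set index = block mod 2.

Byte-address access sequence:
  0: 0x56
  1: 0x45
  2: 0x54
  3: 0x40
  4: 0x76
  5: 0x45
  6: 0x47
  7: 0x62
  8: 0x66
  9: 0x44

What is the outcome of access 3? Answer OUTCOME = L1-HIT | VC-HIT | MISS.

#0 0x56→b10/s0 MISS; vc=[]
#1 0x45→b8/s0 MISS; vc=[10]
#2 0x54→b10/s0 VC-HIT; vc=[8]
#3 0x40→b8/s0 VC-HIT; vc=[10]
#4 0x76→b14/s0 MISS; vc=[10,8]
#5 0x45→b8/s0 VC-HIT; vc=[10,14]
#6 0x47→b8/s0 L1-HIT; vc=[10,14]
#7 0x62→b12/s0 MISS; vc=[10,14,8]
#8 0x66→b12/s0 L1-HIT; vc=[10,14,8]
#9 0x44→b8/s0 VC-HIT; vc=[10,14,12]

OUTCOME = VC-HIT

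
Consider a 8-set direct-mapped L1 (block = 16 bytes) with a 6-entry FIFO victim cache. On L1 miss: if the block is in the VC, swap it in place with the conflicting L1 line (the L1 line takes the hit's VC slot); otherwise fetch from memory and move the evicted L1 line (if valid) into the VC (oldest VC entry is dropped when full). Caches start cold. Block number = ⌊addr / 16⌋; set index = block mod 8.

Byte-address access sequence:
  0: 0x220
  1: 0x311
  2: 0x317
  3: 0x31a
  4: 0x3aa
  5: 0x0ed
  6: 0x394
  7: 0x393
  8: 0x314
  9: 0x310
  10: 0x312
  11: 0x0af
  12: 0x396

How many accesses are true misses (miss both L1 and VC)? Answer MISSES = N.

#0 0x220→b34/s2 MISS; vc=[]
#1 0x311→b49/s1 MISS; vc=[]
#2 0x317→b49/s1 L1-HIT; vc=[]
#3 0x31a→b49/s1 L1-HIT; vc=[]
#4 0x3aa→b58/s2 MISS; vc=[34]
#5 0xed→b14/s6 MISS; vc=[34]
#6 0x394→b57/s1 MISS; vc=[34,49]
#7 0x393→b57/s1 L1-HIT; vc=[34,49]
#8 0x314→b49/s1 VC-HIT; vc=[34,57]
#9 0x310→b49/s1 L1-HIT; vc=[34,57]
#10 0x312→b49/s1 L1-HIT; vc=[34,57]
#11 0xaf→b10/s2 MISS; vc=[34,57,58]
#12 0x396→b57/s1 VC-HIT; vc=[34,49,58]

MISSES = 6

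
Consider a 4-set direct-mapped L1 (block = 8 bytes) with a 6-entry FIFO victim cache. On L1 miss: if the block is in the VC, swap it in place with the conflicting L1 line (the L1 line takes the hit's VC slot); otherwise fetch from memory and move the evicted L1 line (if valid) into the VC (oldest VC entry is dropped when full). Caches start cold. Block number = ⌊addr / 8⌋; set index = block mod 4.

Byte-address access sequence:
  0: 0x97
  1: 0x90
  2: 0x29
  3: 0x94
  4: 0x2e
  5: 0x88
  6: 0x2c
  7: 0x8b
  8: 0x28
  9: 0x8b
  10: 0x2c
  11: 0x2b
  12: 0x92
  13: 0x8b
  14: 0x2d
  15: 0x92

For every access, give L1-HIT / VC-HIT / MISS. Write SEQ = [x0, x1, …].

  [0] addr=0x97 blk=18 s=2: MISS | VC []
  [1] addr=0x90 blk=18 s=2: L1-HIT | VC []
  [2] addr=0x29 blk=5 s=1: MISS | VC []
  [3] addr=0x94 blk=18 s=2: L1-HIT | VC []
  [4] addr=0x2e blk=5 s=1: L1-HIT | VC []
  [5] addr=0x88 blk=17 s=1: MISS | VC [5]
  [6] addr=0x2c blk=5 s=1: VC-HIT | VC [17]
  [7] addr=0x8b blk=17 s=1: VC-HIT | VC [5]
  [8] addr=0x28 blk=5 s=1: VC-HIT | VC [17]
  [9] addr=0x8b blk=17 s=1: VC-HIT | VC [5]
  [10] addr=0x2c blk=5 s=1: VC-HIT | VC [17]
  [11] addr=0x2b blk=5 s=1: L1-HIT | VC [17]
  [12] addr=0x92 blk=18 s=2: L1-HIT | VC [17]
  [13] addr=0x8b blk=17 s=1: VC-HIT | VC [5]
  [14] addr=0x2d blk=5 s=1: VC-HIT | VC [17]
  [15] addr=0x92 blk=18 s=2: L1-HIT | VC [17]

SEQ = [MISS, L1-HIT, MISS, L1-HIT, L1-HIT, MISS, VC-HIT, VC-HIT, VC-HIT, VC-HIT, VC-HIT, L1-HIT, L1-HIT, VC-HIT, VC-HIT, L1-HIT]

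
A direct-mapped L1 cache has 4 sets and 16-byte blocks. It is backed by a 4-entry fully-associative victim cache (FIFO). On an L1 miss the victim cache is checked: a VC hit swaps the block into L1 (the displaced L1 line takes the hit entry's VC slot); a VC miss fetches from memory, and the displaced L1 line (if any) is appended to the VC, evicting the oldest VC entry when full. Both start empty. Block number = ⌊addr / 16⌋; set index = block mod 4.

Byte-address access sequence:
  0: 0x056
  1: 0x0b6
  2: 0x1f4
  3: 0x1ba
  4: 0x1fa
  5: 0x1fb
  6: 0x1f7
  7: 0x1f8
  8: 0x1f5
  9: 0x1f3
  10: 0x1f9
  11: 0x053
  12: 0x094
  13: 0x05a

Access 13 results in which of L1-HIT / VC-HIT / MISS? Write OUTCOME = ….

OUTCOME = VC-HIT

#0 0x56→b5/s1 MISS; vc=[]
#1 0xb6→b11/s3 MISS; vc=[]
#2 0x1f4→b31/s3 MISS; vc=[11]
#3 0x1ba→b27/s3 MISS; vc=[11,31]
#4 0x1fa→b31/s3 VC-HIT; vc=[11,27]
#5 0x1fb→b31/s3 L1-HIT; vc=[11,27]
#6 0x1f7→b31/s3 L1-HIT; vc=[11,27]
#7 0x1f8→b31/s3 L1-HIT; vc=[11,27]
#8 0x1f5→b31/s3 L1-HIT; vc=[11,27]
#9 0x1f3→b31/s3 L1-HIT; vc=[11,27]
#10 0x1f9→b31/s3 L1-HIT; vc=[11,27]
#11 0x53→b5/s1 L1-HIT; vc=[11,27]
#12 0x94→b9/s1 MISS; vc=[11,27,5]
#13 0x5a→b5/s1 VC-HIT; vc=[11,27,9]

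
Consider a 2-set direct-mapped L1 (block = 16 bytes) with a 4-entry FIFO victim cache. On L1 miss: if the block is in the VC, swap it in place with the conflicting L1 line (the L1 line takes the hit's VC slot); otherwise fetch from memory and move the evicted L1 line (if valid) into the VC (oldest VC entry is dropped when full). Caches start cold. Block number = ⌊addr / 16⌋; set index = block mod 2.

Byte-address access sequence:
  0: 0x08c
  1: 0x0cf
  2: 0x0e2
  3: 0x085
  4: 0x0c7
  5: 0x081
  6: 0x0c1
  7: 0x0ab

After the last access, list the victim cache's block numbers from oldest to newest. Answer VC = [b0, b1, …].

VC = [14, 8, 12]

#0 0x8c→b8/s0 MISS; vc=[]
#1 0xcf→b12/s0 MISS; vc=[8]
#2 0xe2→b14/s0 MISS; vc=[8,12]
#3 0x85→b8/s0 VC-HIT; vc=[14,12]
#4 0xc7→b12/s0 VC-HIT; vc=[14,8]
#5 0x81→b8/s0 VC-HIT; vc=[14,12]
#6 0xc1→b12/s0 VC-HIT; vc=[14,8]
#7 0xab→b10/s0 MISS; vc=[14,8,12]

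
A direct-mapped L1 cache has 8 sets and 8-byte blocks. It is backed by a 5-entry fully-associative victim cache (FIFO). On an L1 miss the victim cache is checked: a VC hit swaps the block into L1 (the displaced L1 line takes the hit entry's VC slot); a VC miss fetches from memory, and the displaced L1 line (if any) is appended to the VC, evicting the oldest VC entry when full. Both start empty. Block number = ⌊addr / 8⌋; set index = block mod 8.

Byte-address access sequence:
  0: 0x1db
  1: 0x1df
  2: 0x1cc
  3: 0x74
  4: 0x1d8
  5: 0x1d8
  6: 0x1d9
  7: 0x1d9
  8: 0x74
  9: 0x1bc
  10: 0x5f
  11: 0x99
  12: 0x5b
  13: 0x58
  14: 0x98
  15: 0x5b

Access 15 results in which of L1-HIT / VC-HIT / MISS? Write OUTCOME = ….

OUTCOME = VC-HIT

  [0] addr=0x1db blk=59 s=3: MISS | VC []
  [1] addr=0x1df blk=59 s=3: L1-HIT | VC []
  [2] addr=0x1cc blk=57 s=1: MISS | VC []
  [3] addr=0x74 blk=14 s=6: MISS | VC []
  [4] addr=0x1d8 blk=59 s=3: L1-HIT | VC []
  [5] addr=0x1d8 blk=59 s=3: L1-HIT | VC []
  [6] addr=0x1d9 blk=59 s=3: L1-HIT | VC []
  [7] addr=0x1d9 blk=59 s=3: L1-HIT | VC []
  [8] addr=0x74 blk=14 s=6: L1-HIT | VC []
  [9] addr=0x1bc blk=55 s=7: MISS | VC []
  [10] addr=0x5f blk=11 s=3: MISS | VC [59]
  [11] addr=0x99 blk=19 s=3: MISS | VC [59, 11]
  [12] addr=0x5b blk=11 s=3: VC-HIT | VC [59, 19]
  [13] addr=0x58 blk=11 s=3: L1-HIT | VC [59, 19]
  [14] addr=0x98 blk=19 s=3: VC-HIT | VC [59, 11]
  [15] addr=0x5b blk=11 s=3: VC-HIT | VC [59, 19]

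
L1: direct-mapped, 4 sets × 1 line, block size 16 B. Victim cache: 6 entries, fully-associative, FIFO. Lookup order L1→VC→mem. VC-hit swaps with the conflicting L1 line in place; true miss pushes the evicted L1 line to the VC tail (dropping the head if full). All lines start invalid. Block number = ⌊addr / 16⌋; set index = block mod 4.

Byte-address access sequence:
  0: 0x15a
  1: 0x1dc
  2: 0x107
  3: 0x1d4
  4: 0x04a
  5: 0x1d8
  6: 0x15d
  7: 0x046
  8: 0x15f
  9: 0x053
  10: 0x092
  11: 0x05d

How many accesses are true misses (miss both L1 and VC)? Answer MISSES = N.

#0 0x15a→b21/s1 MISS; vc=[]
#1 0x1dc→b29/s1 MISS; vc=[21]
#2 0x107→b16/s0 MISS; vc=[21]
#3 0x1d4→b29/s1 L1-HIT; vc=[21]
#4 0x4a→b4/s0 MISS; vc=[21,16]
#5 0x1d8→b29/s1 L1-HIT; vc=[21,16]
#6 0x15d→b21/s1 VC-HIT; vc=[29,16]
#7 0x46→b4/s0 L1-HIT; vc=[29,16]
#8 0x15f→b21/s1 L1-HIT; vc=[29,16]
#9 0x53→b5/s1 MISS; vc=[29,16,21]
#10 0x92→b9/s1 MISS; vc=[29,16,21,5]
#11 0x5d→b5/s1 VC-HIT; vc=[29,16,21,9]

MISSES = 6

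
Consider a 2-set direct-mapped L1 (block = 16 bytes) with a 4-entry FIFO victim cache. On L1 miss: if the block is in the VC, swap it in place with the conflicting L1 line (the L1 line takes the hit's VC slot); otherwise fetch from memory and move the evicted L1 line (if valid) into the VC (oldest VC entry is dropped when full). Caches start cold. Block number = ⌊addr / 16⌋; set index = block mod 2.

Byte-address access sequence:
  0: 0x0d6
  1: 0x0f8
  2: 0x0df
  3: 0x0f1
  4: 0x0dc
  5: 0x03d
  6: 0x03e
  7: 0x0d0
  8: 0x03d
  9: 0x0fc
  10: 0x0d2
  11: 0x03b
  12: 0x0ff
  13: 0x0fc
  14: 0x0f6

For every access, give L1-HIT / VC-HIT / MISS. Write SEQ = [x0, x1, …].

  [0] addr=0xd6 blk=13 s=1: MISS | VC []
  [1] addr=0xf8 blk=15 s=1: MISS | VC [13]
  [2] addr=0xdf blk=13 s=1: VC-HIT | VC [15]
  [3] addr=0xf1 blk=15 s=1: VC-HIT | VC [13]
  [4] addr=0xdc blk=13 s=1: VC-HIT | VC [15]
  [5] addr=0x3d blk=3 s=1: MISS | VC [15, 13]
  [6] addr=0x3e blk=3 s=1: L1-HIT | VC [15, 13]
  [7] addr=0xd0 blk=13 s=1: VC-HIT | VC [15, 3]
  [8] addr=0x3d blk=3 s=1: VC-HIT | VC [15, 13]
  [9] addr=0xfc blk=15 s=1: VC-HIT | VC [3, 13]
  [10] addr=0xd2 blk=13 s=1: VC-HIT | VC [3, 15]
  [11] addr=0x3b blk=3 s=1: VC-HIT | VC [13, 15]
  [12] addr=0xff blk=15 s=1: VC-HIT | VC [13, 3]
  [13] addr=0xfc blk=15 s=1: L1-HIT | VC [13, 3]
  [14] addr=0xf6 blk=15 s=1: L1-HIT | VC [13, 3]

SEQ = [MISS, MISS, VC-HIT, VC-HIT, VC-HIT, MISS, L1-HIT, VC-HIT, VC-HIT, VC-HIT, VC-HIT, VC-HIT, VC-HIT, L1-HIT, L1-HIT]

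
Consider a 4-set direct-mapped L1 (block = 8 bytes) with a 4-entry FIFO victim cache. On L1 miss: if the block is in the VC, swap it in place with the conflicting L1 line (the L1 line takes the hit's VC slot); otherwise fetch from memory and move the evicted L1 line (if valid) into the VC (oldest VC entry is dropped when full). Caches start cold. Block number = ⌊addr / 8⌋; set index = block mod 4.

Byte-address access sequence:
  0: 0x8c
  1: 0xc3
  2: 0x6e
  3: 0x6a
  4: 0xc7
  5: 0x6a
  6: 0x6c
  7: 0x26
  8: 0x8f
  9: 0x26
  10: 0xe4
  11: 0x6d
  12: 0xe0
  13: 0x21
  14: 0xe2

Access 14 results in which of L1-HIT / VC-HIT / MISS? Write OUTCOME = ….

OUTCOME = VC-HIT

  [0] addr=0x8c blk=17 s=1: MISS | VC []
  [1] addr=0xc3 blk=24 s=0: MISS | VC []
  [2] addr=0x6e blk=13 s=1: MISS | VC [17]
  [3] addr=0x6a blk=13 s=1: L1-HIT | VC [17]
  [4] addr=0xc7 blk=24 s=0: L1-HIT | VC [17]
  [5] addr=0x6a blk=13 s=1: L1-HIT | VC [17]
  [6] addr=0x6c blk=13 s=1: L1-HIT | VC [17]
  [7] addr=0x26 blk=4 s=0: MISS | VC [17, 24]
  [8] addr=0x8f blk=17 s=1: VC-HIT | VC [13, 24]
  [9] addr=0x26 blk=4 s=0: L1-HIT | VC [13, 24]
  [10] addr=0xe4 blk=28 s=0: MISS | VC [13, 24, 4]
  [11] addr=0x6d blk=13 s=1: VC-HIT | VC [17, 24, 4]
  [12] addr=0xe0 blk=28 s=0: L1-HIT | VC [17, 24, 4]
  [13] addr=0x21 blk=4 s=0: VC-HIT | VC [17, 24, 28]
  [14] addr=0xe2 blk=28 s=0: VC-HIT | VC [17, 24, 4]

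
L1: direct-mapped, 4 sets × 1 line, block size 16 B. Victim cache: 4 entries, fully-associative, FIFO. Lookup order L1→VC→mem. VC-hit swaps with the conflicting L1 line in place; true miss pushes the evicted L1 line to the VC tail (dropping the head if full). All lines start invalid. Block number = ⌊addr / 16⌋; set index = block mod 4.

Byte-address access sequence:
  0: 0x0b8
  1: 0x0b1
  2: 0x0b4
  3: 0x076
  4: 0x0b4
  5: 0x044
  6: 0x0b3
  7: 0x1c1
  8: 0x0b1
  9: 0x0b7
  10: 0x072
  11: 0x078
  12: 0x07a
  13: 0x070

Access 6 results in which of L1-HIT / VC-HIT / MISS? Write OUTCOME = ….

OUTCOME = L1-HIT

  [0] addr=0xb8 blk=11 s=3: MISS | VC []
  [1] addr=0xb1 blk=11 s=3: L1-HIT | VC []
  [2] addr=0xb4 blk=11 s=3: L1-HIT | VC []
  [3] addr=0x76 blk=7 s=3: MISS | VC [11]
  [4] addr=0xb4 blk=11 s=3: VC-HIT | VC [7]
  [5] addr=0x44 blk=4 s=0: MISS | VC [7]
  [6] addr=0xb3 blk=11 s=3: L1-HIT | VC [7]
  [7] addr=0x1c1 blk=28 s=0: MISS | VC [7, 4]
  [8] addr=0xb1 blk=11 s=3: L1-HIT | VC [7, 4]
  [9] addr=0xb7 blk=11 s=3: L1-HIT | VC [7, 4]
  [10] addr=0x72 blk=7 s=3: VC-HIT | VC [11, 4]
  [11] addr=0x78 blk=7 s=3: L1-HIT | VC [11, 4]
  [12] addr=0x7a blk=7 s=3: L1-HIT | VC [11, 4]
  [13] addr=0x70 blk=7 s=3: L1-HIT | VC [11, 4]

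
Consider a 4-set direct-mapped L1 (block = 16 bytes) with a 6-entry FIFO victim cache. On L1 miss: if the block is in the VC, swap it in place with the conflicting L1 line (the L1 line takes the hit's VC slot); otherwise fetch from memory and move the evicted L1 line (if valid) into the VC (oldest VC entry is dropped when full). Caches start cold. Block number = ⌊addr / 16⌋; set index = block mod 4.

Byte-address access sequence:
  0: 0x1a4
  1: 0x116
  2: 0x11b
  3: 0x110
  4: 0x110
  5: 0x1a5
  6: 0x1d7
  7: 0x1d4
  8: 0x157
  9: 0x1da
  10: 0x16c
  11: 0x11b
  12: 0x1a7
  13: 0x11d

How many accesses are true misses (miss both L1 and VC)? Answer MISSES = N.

MISSES = 5

0: 0x1a4 (blk 26, set 2) → MISS  vc=[]
1: 0x116 (blk 17, set 1) → MISS  vc=[]
2: 0x11b (blk 17, set 1) → L1-HIT  vc=[]
3: 0x110 (blk 17, set 1) → L1-HIT  vc=[]
4: 0x110 (blk 17, set 1) → L1-HIT  vc=[]
5: 0x1a5 (blk 26, set 2) → L1-HIT  vc=[]
6: 0x1d7 (blk 29, set 1) → MISS  vc=[17]
7: 0x1d4 (blk 29, set 1) → L1-HIT  vc=[17]
8: 0x157 (blk 21, set 1) → MISS  vc=[17, 29]
9: 0x1da (blk 29, set 1) → VC-HIT  vc=[17, 21]
10: 0x16c (blk 22, set 2) → MISS  vc=[17, 21, 26]
11: 0x11b (blk 17, set 1) → VC-HIT  vc=[29, 21, 26]
12: 0x1a7 (blk 26, set 2) → VC-HIT  vc=[29, 21, 22]
13: 0x11d (blk 17, set 1) → L1-HIT  vc=[29, 21, 22]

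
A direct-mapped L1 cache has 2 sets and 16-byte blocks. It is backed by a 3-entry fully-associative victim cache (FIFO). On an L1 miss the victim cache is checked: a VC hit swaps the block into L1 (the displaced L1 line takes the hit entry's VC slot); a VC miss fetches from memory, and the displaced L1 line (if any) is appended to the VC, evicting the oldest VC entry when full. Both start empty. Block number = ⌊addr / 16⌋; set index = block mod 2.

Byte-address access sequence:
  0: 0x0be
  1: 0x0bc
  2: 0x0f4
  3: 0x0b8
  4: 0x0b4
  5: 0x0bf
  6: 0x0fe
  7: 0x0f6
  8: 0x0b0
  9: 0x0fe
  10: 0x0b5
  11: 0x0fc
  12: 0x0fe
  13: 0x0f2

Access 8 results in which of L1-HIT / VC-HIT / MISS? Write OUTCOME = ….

OUTCOME = VC-HIT

0: 0xbe (blk 11, set 1) → MISS  vc=[]
1: 0xbc (blk 11, set 1) → L1-HIT  vc=[]
2: 0xf4 (blk 15, set 1) → MISS  vc=[11]
3: 0xb8 (blk 11, set 1) → VC-HIT  vc=[15]
4: 0xb4 (blk 11, set 1) → L1-HIT  vc=[15]
5: 0xbf (blk 11, set 1) → L1-HIT  vc=[15]
6: 0xfe (blk 15, set 1) → VC-HIT  vc=[11]
7: 0xf6 (blk 15, set 1) → L1-HIT  vc=[11]
8: 0xb0 (blk 11, set 1) → VC-HIT  vc=[15]
9: 0xfe (blk 15, set 1) → VC-HIT  vc=[11]
10: 0xb5 (blk 11, set 1) → VC-HIT  vc=[15]
11: 0xfc (blk 15, set 1) → VC-HIT  vc=[11]
12: 0xfe (blk 15, set 1) → L1-HIT  vc=[11]
13: 0xf2 (blk 15, set 1) → L1-HIT  vc=[11]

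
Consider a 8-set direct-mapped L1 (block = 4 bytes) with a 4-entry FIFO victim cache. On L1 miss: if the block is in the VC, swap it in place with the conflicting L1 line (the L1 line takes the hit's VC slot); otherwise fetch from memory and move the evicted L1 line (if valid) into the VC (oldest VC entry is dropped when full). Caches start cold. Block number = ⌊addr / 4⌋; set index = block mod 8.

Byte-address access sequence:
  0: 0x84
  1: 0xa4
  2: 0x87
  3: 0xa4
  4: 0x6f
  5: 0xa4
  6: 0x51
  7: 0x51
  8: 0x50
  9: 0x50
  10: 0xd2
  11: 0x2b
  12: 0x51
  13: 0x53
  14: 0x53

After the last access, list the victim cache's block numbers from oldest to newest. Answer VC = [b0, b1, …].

  [0] addr=0x84 blk=33 s=1: MISS | VC []
  [1] addr=0xa4 blk=41 s=1: MISS | VC [33]
  [2] addr=0x87 blk=33 s=1: VC-HIT | VC [41]
  [3] addr=0xa4 blk=41 s=1: VC-HIT | VC [33]
  [4] addr=0x6f blk=27 s=3: MISS | VC [33]
  [5] addr=0xa4 blk=41 s=1: L1-HIT | VC [33]
  [6] addr=0x51 blk=20 s=4: MISS | VC [33]
  [7] addr=0x51 blk=20 s=4: L1-HIT | VC [33]
  [8] addr=0x50 blk=20 s=4: L1-HIT | VC [33]
  [9] addr=0x50 blk=20 s=4: L1-HIT | VC [33]
  [10] addr=0xd2 blk=52 s=4: MISS | VC [33, 20]
  [11] addr=0x2b blk=10 s=2: MISS | VC [33, 20]
  [12] addr=0x51 blk=20 s=4: VC-HIT | VC [33, 52]
  [13] addr=0x53 blk=20 s=4: L1-HIT | VC [33, 52]
  [14] addr=0x53 blk=20 s=4: L1-HIT | VC [33, 52]

VC = [33, 52]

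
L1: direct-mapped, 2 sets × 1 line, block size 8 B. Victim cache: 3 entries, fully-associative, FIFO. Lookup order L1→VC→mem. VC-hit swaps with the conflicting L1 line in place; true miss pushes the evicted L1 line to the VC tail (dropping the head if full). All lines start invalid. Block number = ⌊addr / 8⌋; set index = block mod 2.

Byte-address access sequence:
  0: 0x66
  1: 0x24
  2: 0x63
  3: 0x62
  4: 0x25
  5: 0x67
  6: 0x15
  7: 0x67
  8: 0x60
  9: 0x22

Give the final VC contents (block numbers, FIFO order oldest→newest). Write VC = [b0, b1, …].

VC = [12, 2]

  [0] addr=0x66 blk=12 s=0: MISS | VC []
  [1] addr=0x24 blk=4 s=0: MISS | VC [12]
  [2] addr=0x63 blk=12 s=0: VC-HIT | VC [4]
  [3] addr=0x62 blk=12 s=0: L1-HIT | VC [4]
  [4] addr=0x25 blk=4 s=0: VC-HIT | VC [12]
  [5] addr=0x67 blk=12 s=0: VC-HIT | VC [4]
  [6] addr=0x15 blk=2 s=0: MISS | VC [4, 12]
  [7] addr=0x67 blk=12 s=0: VC-HIT | VC [4, 2]
  [8] addr=0x60 blk=12 s=0: L1-HIT | VC [4, 2]
  [9] addr=0x22 blk=4 s=0: VC-HIT | VC [12, 2]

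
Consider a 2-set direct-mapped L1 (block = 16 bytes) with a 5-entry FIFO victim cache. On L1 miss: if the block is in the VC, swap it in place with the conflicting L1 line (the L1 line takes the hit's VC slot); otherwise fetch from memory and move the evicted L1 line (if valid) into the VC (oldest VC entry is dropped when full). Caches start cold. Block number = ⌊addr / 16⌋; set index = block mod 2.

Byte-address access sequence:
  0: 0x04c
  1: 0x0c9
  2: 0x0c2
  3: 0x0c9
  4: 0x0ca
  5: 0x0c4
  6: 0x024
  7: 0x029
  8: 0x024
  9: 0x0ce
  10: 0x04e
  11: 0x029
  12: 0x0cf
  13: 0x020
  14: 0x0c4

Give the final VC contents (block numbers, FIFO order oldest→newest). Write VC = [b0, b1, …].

  [0] addr=0x4c blk=4 s=0: MISS | VC []
  [1] addr=0xc9 blk=12 s=0: MISS | VC [4]
  [2] addr=0xc2 blk=12 s=0: L1-HIT | VC [4]
  [3] addr=0xc9 blk=12 s=0: L1-HIT | VC [4]
  [4] addr=0xca blk=12 s=0: L1-HIT | VC [4]
  [5] addr=0xc4 blk=12 s=0: L1-HIT | VC [4]
  [6] addr=0x24 blk=2 s=0: MISS | VC [4, 12]
  [7] addr=0x29 blk=2 s=0: L1-HIT | VC [4, 12]
  [8] addr=0x24 blk=2 s=0: L1-HIT | VC [4, 12]
  [9] addr=0xce blk=12 s=0: VC-HIT | VC [4, 2]
  [10] addr=0x4e blk=4 s=0: VC-HIT | VC [12, 2]
  [11] addr=0x29 blk=2 s=0: VC-HIT | VC [12, 4]
  [12] addr=0xcf blk=12 s=0: VC-HIT | VC [2, 4]
  [13] addr=0x20 blk=2 s=0: VC-HIT | VC [12, 4]
  [14] addr=0xc4 blk=12 s=0: VC-HIT | VC [2, 4]

VC = [2, 4]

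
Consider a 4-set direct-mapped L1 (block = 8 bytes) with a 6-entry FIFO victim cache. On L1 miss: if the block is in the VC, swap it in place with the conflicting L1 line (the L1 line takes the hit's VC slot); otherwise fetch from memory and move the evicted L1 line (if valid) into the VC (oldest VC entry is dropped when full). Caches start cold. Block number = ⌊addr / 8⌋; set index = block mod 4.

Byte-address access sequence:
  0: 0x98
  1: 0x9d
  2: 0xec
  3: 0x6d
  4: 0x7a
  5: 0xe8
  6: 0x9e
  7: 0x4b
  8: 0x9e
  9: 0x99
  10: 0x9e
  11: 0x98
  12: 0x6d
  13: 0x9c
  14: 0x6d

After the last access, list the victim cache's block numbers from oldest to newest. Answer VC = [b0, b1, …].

VC = [9, 15, 29]

  [0] addr=0x98 blk=19 s=3: MISS | VC []
  [1] addr=0x9d blk=19 s=3: L1-HIT | VC []
  [2] addr=0xec blk=29 s=1: MISS | VC []
  [3] addr=0x6d blk=13 s=1: MISS | VC [29]
  [4] addr=0x7a blk=15 s=3: MISS | VC [29, 19]
  [5] addr=0xe8 blk=29 s=1: VC-HIT | VC [13, 19]
  [6] addr=0x9e blk=19 s=3: VC-HIT | VC [13, 15]
  [7] addr=0x4b blk=9 s=1: MISS | VC [13, 15, 29]
  [8] addr=0x9e blk=19 s=3: L1-HIT | VC [13, 15, 29]
  [9] addr=0x99 blk=19 s=3: L1-HIT | VC [13, 15, 29]
  [10] addr=0x9e blk=19 s=3: L1-HIT | VC [13, 15, 29]
  [11] addr=0x98 blk=19 s=3: L1-HIT | VC [13, 15, 29]
  [12] addr=0x6d blk=13 s=1: VC-HIT | VC [9, 15, 29]
  [13] addr=0x9c blk=19 s=3: L1-HIT | VC [9, 15, 29]
  [14] addr=0x6d blk=13 s=1: L1-HIT | VC [9, 15, 29]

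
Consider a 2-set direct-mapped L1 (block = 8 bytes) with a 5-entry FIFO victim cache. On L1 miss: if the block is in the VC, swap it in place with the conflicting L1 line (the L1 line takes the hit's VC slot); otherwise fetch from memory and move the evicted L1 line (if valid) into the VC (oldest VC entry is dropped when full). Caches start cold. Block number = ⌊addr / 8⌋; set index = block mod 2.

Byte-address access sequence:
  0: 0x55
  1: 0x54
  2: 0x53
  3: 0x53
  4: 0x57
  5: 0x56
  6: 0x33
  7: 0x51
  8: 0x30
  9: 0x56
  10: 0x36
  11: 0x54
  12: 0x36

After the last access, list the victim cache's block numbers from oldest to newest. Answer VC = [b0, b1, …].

VC = [10]

#0 0x55→b10/s0 MISS; vc=[]
#1 0x54→b10/s0 L1-HIT; vc=[]
#2 0x53→b10/s0 L1-HIT; vc=[]
#3 0x53→b10/s0 L1-HIT; vc=[]
#4 0x57→b10/s0 L1-HIT; vc=[]
#5 0x56→b10/s0 L1-HIT; vc=[]
#6 0x33→b6/s0 MISS; vc=[10]
#7 0x51→b10/s0 VC-HIT; vc=[6]
#8 0x30→b6/s0 VC-HIT; vc=[10]
#9 0x56→b10/s0 VC-HIT; vc=[6]
#10 0x36→b6/s0 VC-HIT; vc=[10]
#11 0x54→b10/s0 VC-HIT; vc=[6]
#12 0x36→b6/s0 VC-HIT; vc=[10]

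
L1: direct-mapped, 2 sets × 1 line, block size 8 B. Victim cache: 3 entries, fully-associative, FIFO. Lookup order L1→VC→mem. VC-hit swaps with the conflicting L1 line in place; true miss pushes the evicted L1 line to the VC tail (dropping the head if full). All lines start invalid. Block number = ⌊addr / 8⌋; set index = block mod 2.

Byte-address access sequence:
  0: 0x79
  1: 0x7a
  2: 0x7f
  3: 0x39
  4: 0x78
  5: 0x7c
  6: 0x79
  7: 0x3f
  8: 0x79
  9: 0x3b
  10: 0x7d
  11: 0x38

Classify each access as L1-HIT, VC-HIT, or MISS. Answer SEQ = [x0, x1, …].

#0 0x79→b15/s1 MISS; vc=[]
#1 0x7a→b15/s1 L1-HIT; vc=[]
#2 0x7f→b15/s1 L1-HIT; vc=[]
#3 0x39→b7/s1 MISS; vc=[15]
#4 0x78→b15/s1 VC-HIT; vc=[7]
#5 0x7c→b15/s1 L1-HIT; vc=[7]
#6 0x79→b15/s1 L1-HIT; vc=[7]
#7 0x3f→b7/s1 VC-HIT; vc=[15]
#8 0x79→b15/s1 VC-HIT; vc=[7]
#9 0x3b→b7/s1 VC-HIT; vc=[15]
#10 0x7d→b15/s1 VC-HIT; vc=[7]
#11 0x38→b7/s1 VC-HIT; vc=[15]

SEQ = [MISS, L1-HIT, L1-HIT, MISS, VC-HIT, L1-HIT, L1-HIT, VC-HIT, VC-HIT, VC-HIT, VC-HIT, VC-HIT]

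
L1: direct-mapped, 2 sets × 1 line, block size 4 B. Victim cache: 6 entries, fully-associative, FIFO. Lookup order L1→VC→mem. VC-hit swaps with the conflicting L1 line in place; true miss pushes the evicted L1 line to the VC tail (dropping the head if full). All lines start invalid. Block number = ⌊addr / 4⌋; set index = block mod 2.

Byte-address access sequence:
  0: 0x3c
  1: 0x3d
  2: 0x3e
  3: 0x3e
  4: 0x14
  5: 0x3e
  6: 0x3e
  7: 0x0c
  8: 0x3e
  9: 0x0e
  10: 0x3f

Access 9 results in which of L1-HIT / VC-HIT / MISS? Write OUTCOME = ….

OUTCOME = VC-HIT

  [0] addr=0x3c blk=15 s=1: MISS | VC []
  [1] addr=0x3d blk=15 s=1: L1-HIT | VC []
  [2] addr=0x3e blk=15 s=1: L1-HIT | VC []
  [3] addr=0x3e blk=15 s=1: L1-HIT | VC []
  [4] addr=0x14 blk=5 s=1: MISS | VC [15]
  [5] addr=0x3e blk=15 s=1: VC-HIT | VC [5]
  [6] addr=0x3e blk=15 s=1: L1-HIT | VC [5]
  [7] addr=0xc blk=3 s=1: MISS | VC [5, 15]
  [8] addr=0x3e blk=15 s=1: VC-HIT | VC [5, 3]
  [9] addr=0xe blk=3 s=1: VC-HIT | VC [5, 15]
  [10] addr=0x3f blk=15 s=1: VC-HIT | VC [5, 3]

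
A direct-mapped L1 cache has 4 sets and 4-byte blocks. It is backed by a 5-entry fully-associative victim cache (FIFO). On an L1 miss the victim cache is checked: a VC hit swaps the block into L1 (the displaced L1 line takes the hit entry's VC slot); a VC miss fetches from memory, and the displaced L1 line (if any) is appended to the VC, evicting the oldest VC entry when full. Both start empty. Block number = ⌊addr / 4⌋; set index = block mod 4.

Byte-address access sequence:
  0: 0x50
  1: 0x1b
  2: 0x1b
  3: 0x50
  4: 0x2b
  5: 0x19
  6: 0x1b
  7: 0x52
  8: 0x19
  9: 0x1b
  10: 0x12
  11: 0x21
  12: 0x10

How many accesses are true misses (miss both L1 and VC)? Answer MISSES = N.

MISSES = 5

#0 0x50→b20/s0 MISS; vc=[]
#1 0x1b→b6/s2 MISS; vc=[]
#2 0x1b→b6/s2 L1-HIT; vc=[]
#3 0x50→b20/s0 L1-HIT; vc=[]
#4 0x2b→b10/s2 MISS; vc=[6]
#5 0x19→b6/s2 VC-HIT; vc=[10]
#6 0x1b→b6/s2 L1-HIT; vc=[10]
#7 0x52→b20/s0 L1-HIT; vc=[10]
#8 0x19→b6/s2 L1-HIT; vc=[10]
#9 0x1b→b6/s2 L1-HIT; vc=[10]
#10 0x12→b4/s0 MISS; vc=[10,20]
#11 0x21→b8/s0 MISS; vc=[10,20,4]
#12 0x10→b4/s0 VC-HIT; vc=[10,20,8]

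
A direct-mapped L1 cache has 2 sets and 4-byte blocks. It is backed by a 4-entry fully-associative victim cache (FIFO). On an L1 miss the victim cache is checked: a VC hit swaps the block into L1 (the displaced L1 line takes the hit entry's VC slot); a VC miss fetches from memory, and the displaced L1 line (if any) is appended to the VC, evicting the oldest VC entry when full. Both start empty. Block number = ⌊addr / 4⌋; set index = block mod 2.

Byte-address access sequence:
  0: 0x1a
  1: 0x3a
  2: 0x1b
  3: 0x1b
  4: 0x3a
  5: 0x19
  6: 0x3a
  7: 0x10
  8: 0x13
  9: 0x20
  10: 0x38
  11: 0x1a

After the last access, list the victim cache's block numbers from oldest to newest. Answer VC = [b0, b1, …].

0: 0x1a (blk 6, set 0) → MISS  vc=[]
1: 0x3a (blk 14, set 0) → MISS  vc=[6]
2: 0x1b (blk 6, set 0) → VC-HIT  vc=[14]
3: 0x1b (blk 6, set 0) → L1-HIT  vc=[14]
4: 0x3a (blk 14, set 0) → VC-HIT  vc=[6]
5: 0x19 (blk 6, set 0) → VC-HIT  vc=[14]
6: 0x3a (blk 14, set 0) → VC-HIT  vc=[6]
7: 0x10 (blk 4, set 0) → MISS  vc=[6, 14]
8: 0x13 (blk 4, set 0) → L1-HIT  vc=[6, 14]
9: 0x20 (blk 8, set 0) → MISS  vc=[6, 14, 4]
10: 0x38 (blk 14, set 0) → VC-HIT  vc=[6, 8, 4]
11: 0x1a (blk 6, set 0) → VC-HIT  vc=[14, 8, 4]

VC = [14, 8, 4]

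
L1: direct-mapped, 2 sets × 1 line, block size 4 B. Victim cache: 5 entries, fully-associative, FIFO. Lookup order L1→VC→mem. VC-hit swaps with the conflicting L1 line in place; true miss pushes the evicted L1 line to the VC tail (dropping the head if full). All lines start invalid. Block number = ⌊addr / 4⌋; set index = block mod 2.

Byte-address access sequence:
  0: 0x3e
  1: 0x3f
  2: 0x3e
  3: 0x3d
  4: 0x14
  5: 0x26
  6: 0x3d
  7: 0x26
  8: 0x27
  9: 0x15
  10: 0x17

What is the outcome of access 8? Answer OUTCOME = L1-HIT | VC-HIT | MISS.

OUTCOME = L1-HIT

  [0] addr=0x3e blk=15 s=1: MISS | VC []
  [1] addr=0x3f blk=15 s=1: L1-HIT | VC []
  [2] addr=0x3e blk=15 s=1: L1-HIT | VC []
  [3] addr=0x3d blk=15 s=1: L1-HIT | VC []
  [4] addr=0x14 blk=5 s=1: MISS | VC [15]
  [5] addr=0x26 blk=9 s=1: MISS | VC [15, 5]
  [6] addr=0x3d blk=15 s=1: VC-HIT | VC [9, 5]
  [7] addr=0x26 blk=9 s=1: VC-HIT | VC [15, 5]
  [8] addr=0x27 blk=9 s=1: L1-HIT | VC [15, 5]
  [9] addr=0x15 blk=5 s=1: VC-HIT | VC [15, 9]
  [10] addr=0x17 blk=5 s=1: L1-HIT | VC [15, 9]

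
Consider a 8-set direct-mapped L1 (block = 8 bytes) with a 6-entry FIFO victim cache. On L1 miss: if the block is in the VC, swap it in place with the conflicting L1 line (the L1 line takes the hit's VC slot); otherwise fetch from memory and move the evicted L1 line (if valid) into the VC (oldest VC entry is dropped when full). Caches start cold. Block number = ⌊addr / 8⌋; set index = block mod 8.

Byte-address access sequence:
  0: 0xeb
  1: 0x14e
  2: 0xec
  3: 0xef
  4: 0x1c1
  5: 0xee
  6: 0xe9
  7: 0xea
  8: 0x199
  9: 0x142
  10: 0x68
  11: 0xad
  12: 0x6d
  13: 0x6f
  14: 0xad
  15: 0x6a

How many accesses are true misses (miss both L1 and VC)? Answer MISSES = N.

0: 0xeb (blk 29, set 5) → MISS  vc=[]
1: 0x14e (blk 41, set 1) → MISS  vc=[]
2: 0xec (blk 29, set 5) → L1-HIT  vc=[]
3: 0xef (blk 29, set 5) → L1-HIT  vc=[]
4: 0x1c1 (blk 56, set 0) → MISS  vc=[]
5: 0xee (blk 29, set 5) → L1-HIT  vc=[]
6: 0xe9 (blk 29, set 5) → L1-HIT  vc=[]
7: 0xea (blk 29, set 5) → L1-HIT  vc=[]
8: 0x199 (blk 51, set 3) → MISS  vc=[]
9: 0x142 (blk 40, set 0) → MISS  vc=[56]
10: 0x68 (blk 13, set 5) → MISS  vc=[56, 29]
11: 0xad (blk 21, set 5) → MISS  vc=[56, 29, 13]
12: 0x6d (blk 13, set 5) → VC-HIT  vc=[56, 29, 21]
13: 0x6f (blk 13, set 5) → L1-HIT  vc=[56, 29, 21]
14: 0xad (blk 21, set 5) → VC-HIT  vc=[56, 29, 13]
15: 0x6a (blk 13, set 5) → VC-HIT  vc=[56, 29, 21]

MISSES = 7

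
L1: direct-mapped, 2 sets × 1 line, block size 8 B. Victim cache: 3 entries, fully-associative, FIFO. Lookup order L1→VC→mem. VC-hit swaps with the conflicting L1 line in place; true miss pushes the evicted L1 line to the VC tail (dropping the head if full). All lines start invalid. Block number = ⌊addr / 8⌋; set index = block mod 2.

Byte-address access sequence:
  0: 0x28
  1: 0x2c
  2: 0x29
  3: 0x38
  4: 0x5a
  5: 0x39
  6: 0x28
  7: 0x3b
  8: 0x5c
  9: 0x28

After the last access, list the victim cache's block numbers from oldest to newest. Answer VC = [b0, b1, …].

  [0] addr=0x28 blk=5 s=1: MISS | VC []
  [1] addr=0x2c blk=5 s=1: L1-HIT | VC []
  [2] addr=0x29 blk=5 s=1: L1-HIT | VC []
  [3] addr=0x38 blk=7 s=1: MISS | VC [5]
  [4] addr=0x5a blk=11 s=1: MISS | VC [5, 7]
  [5] addr=0x39 blk=7 s=1: VC-HIT | VC [5, 11]
  [6] addr=0x28 blk=5 s=1: VC-HIT | VC [7, 11]
  [7] addr=0x3b blk=7 s=1: VC-HIT | VC [5, 11]
  [8] addr=0x5c blk=11 s=1: VC-HIT | VC [5, 7]
  [9] addr=0x28 blk=5 s=1: VC-HIT | VC [11, 7]

VC = [11, 7]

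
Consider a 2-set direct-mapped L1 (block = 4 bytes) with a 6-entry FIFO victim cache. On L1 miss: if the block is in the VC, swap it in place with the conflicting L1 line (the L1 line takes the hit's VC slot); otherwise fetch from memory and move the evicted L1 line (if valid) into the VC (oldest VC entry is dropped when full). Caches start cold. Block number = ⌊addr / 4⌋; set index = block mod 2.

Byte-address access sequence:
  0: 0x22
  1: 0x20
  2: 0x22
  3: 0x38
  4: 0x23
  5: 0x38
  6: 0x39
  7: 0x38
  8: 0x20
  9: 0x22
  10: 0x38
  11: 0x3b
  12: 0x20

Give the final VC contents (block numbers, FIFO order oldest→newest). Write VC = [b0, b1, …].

0: 0x22 (blk 8, set 0) → MISS  vc=[]
1: 0x20 (blk 8, set 0) → L1-HIT  vc=[]
2: 0x22 (blk 8, set 0) → L1-HIT  vc=[]
3: 0x38 (blk 14, set 0) → MISS  vc=[8]
4: 0x23 (blk 8, set 0) → VC-HIT  vc=[14]
5: 0x38 (blk 14, set 0) → VC-HIT  vc=[8]
6: 0x39 (blk 14, set 0) → L1-HIT  vc=[8]
7: 0x38 (blk 14, set 0) → L1-HIT  vc=[8]
8: 0x20 (blk 8, set 0) → VC-HIT  vc=[14]
9: 0x22 (blk 8, set 0) → L1-HIT  vc=[14]
10: 0x38 (blk 14, set 0) → VC-HIT  vc=[8]
11: 0x3b (blk 14, set 0) → L1-HIT  vc=[8]
12: 0x20 (blk 8, set 0) → VC-HIT  vc=[14]

VC = [14]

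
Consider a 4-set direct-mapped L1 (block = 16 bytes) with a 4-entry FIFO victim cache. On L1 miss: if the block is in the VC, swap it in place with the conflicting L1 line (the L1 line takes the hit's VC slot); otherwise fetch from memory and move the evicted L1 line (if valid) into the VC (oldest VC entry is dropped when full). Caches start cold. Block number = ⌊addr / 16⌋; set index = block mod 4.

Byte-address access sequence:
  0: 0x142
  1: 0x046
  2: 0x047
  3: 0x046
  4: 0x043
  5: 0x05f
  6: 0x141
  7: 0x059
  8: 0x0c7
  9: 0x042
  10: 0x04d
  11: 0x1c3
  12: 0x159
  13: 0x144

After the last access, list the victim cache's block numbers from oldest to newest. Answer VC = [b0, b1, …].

VC = [12, 28, 4, 5]

#0 0x142→b20/s0 MISS; vc=[]
#1 0x46→b4/s0 MISS; vc=[20]
#2 0x47→b4/s0 L1-HIT; vc=[20]
#3 0x46→b4/s0 L1-HIT; vc=[20]
#4 0x43→b4/s0 L1-HIT; vc=[20]
#5 0x5f→b5/s1 MISS; vc=[20]
#6 0x141→b20/s0 VC-HIT; vc=[4]
#7 0x59→b5/s1 L1-HIT; vc=[4]
#8 0xc7→b12/s0 MISS; vc=[4,20]
#9 0x42→b4/s0 VC-HIT; vc=[12,20]
#10 0x4d→b4/s0 L1-HIT; vc=[12,20]
#11 0x1c3→b28/s0 MISS; vc=[12,20,4]
#12 0x159→b21/s1 MISS; vc=[12,20,4,5]
#13 0x144→b20/s0 VC-HIT; vc=[12,28,4,5]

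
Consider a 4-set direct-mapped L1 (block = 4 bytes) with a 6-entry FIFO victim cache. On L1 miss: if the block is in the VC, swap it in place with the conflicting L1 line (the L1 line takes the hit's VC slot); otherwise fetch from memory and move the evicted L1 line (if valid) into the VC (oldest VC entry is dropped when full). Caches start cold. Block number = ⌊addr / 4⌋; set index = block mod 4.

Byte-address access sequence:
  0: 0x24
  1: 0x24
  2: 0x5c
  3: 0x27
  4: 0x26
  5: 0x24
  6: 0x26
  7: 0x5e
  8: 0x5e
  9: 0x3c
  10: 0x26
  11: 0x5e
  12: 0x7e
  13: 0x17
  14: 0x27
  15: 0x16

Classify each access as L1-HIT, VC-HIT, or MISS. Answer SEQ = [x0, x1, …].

SEQ = [MISS, L1-HIT, MISS, L1-HIT, L1-HIT, L1-HIT, L1-HIT, L1-HIT, L1-HIT, MISS, L1-HIT, VC-HIT, MISS, MISS, VC-HIT, VC-HIT]

0: 0x24 (blk 9, set 1) → MISS  vc=[]
1: 0x24 (blk 9, set 1) → L1-HIT  vc=[]
2: 0x5c (blk 23, set 3) → MISS  vc=[]
3: 0x27 (blk 9, set 1) → L1-HIT  vc=[]
4: 0x26 (blk 9, set 1) → L1-HIT  vc=[]
5: 0x24 (blk 9, set 1) → L1-HIT  vc=[]
6: 0x26 (blk 9, set 1) → L1-HIT  vc=[]
7: 0x5e (blk 23, set 3) → L1-HIT  vc=[]
8: 0x5e (blk 23, set 3) → L1-HIT  vc=[]
9: 0x3c (blk 15, set 3) → MISS  vc=[23]
10: 0x26 (blk 9, set 1) → L1-HIT  vc=[23]
11: 0x5e (blk 23, set 3) → VC-HIT  vc=[15]
12: 0x7e (blk 31, set 3) → MISS  vc=[15, 23]
13: 0x17 (blk 5, set 1) → MISS  vc=[15, 23, 9]
14: 0x27 (blk 9, set 1) → VC-HIT  vc=[15, 23, 5]
15: 0x16 (blk 5, set 1) → VC-HIT  vc=[15, 23, 9]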